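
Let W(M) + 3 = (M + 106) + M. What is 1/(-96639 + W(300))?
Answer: -1/95936 ≈ -1.0424e-5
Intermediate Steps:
W(M) = 103 + 2*M (W(M) = -3 + ((M + 106) + M) = -3 + ((106 + M) + M) = -3 + (106 + 2*M) = 103 + 2*M)
1/(-96639 + W(300)) = 1/(-96639 + (103 + 2*300)) = 1/(-96639 + (103 + 600)) = 1/(-96639 + 703) = 1/(-95936) = -1/95936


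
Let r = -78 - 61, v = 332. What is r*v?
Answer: -46148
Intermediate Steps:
r = -139
r*v = -139*332 = -46148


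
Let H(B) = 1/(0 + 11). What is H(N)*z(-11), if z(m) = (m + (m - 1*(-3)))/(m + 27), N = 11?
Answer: -19/176 ≈ -0.10795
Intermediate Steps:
z(m) = (3 + 2*m)/(27 + m) (z(m) = (m + (m + 3))/(27 + m) = (m + (3 + m))/(27 + m) = (3 + 2*m)/(27 + m))
H(B) = 1/11
H(N)*z(-11) = ((3 + 2*(-11))/(27 - 11))/11 = ((3 - 22)/16)/11 = ((1/16)*(-19))/11 = (1/11)*(-19/16) = -19/176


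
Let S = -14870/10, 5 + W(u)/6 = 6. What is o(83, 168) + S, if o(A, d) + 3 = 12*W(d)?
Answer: -1418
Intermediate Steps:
W(u) = 6 (W(u) = -30 + 6*6 = -30 + 36 = 6)
o(A, d) = 69 (o(A, d) = -3 + 12*6 = -3 + 72 = 69)
S = -1487 (S = -14870/10 = -1487*1 = -1487)
o(83, 168) + S = 69 - 1487 = -1418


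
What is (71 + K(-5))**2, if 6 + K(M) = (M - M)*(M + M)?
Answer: 4225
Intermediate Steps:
K(M) = -6 (K(M) = -6 + (M - M)*(M + M) = -6 + 0*(2*M) = -6 + 0 = -6)
(71 + K(-5))**2 = (71 - 6)**2 = 65**2 = 4225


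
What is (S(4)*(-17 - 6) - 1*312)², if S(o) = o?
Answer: 163216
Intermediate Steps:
(S(4)*(-17 - 6) - 1*312)² = (4*(-17 - 6) - 1*312)² = (4*(-23) - 312)² = (-92 - 312)² = (-404)² = 163216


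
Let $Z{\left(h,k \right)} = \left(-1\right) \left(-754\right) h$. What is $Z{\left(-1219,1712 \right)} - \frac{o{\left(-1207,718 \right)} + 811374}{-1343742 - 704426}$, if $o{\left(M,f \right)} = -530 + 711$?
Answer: $- \frac{1882523649613}{2048168} \approx -9.1913 \cdot 10^{5}$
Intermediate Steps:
$Z{\left(h,k \right)} = 754 h$
$o{\left(M,f \right)} = 181$
$Z{\left(-1219,1712 \right)} - \frac{o{\left(-1207,718 \right)} + 811374}{-1343742 - 704426} = 754 \left(-1219\right) - \frac{181 + 811374}{-1343742 - 704426} = -919126 - \frac{811555}{-2048168} = -919126 - 811555 \left(- \frac{1}{2048168}\right) = -919126 - - \frac{811555}{2048168} = -919126 + \frac{811555}{2048168} = - \frac{1882523649613}{2048168}$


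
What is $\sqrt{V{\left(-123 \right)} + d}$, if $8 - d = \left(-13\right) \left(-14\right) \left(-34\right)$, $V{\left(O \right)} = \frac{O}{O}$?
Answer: $\sqrt{6197} \approx 78.721$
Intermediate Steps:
$V{\left(O \right)} = 1$
$d = 6196$ ($d = 8 - \left(-13\right) \left(-14\right) \left(-34\right) = 8 - 182 \left(-34\right) = 8 - -6188 = 8 + 6188 = 6196$)
$\sqrt{V{\left(-123 \right)} + d} = \sqrt{1 + 6196} = \sqrt{6197}$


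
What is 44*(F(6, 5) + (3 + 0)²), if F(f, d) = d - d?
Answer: 396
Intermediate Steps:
F(f, d) = 0
44*(F(6, 5) + (3 + 0)²) = 44*(0 + (3 + 0)²) = 44*(0 + 3²) = 44*(0 + 9) = 44*9 = 396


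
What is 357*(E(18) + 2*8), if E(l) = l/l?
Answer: 6069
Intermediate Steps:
E(l) = 1
357*(E(18) + 2*8) = 357*(1 + 2*8) = 357*(1 + 16) = 357*17 = 6069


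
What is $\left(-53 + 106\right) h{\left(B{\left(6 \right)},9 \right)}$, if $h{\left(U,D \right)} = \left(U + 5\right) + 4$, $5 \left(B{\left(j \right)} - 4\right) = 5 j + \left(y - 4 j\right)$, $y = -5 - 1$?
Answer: $689$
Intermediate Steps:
$y = -6$
$B{\left(j \right)} = \frac{14}{5} + \frac{j}{5}$ ($B{\left(j \right)} = 4 + \frac{5 j - \left(6 + 4 j\right)}{5} = 4 + \frac{-6 + j}{5} = 4 + \left(- \frac{6}{5} + \frac{j}{5}\right) = \frac{14}{5} + \frac{j}{5}$)
$h{\left(U,D \right)} = 9 + U$ ($h{\left(U,D \right)} = \left(5 + U\right) + 4 = 9 + U$)
$\left(-53 + 106\right) h{\left(B{\left(6 \right)},9 \right)} = \left(-53 + 106\right) \left(9 + \left(\frac{14}{5} + \frac{1}{5} \cdot 6\right)\right) = 53 \left(9 + \left(\frac{14}{5} + \frac{6}{5}\right)\right) = 53 \left(9 + 4\right) = 53 \cdot 13 = 689$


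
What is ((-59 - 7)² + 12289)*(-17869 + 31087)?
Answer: 220013610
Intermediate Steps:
((-59 - 7)² + 12289)*(-17869 + 31087) = ((-66)² + 12289)*13218 = (4356 + 12289)*13218 = 16645*13218 = 220013610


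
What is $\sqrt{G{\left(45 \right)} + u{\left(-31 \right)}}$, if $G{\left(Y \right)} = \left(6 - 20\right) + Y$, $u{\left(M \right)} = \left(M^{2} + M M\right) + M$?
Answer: $31 \sqrt{2} \approx 43.841$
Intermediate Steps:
$u{\left(M \right)} = M + 2 M^{2}$ ($u{\left(M \right)} = \left(M^{2} + M^{2}\right) + M = 2 M^{2} + M = M + 2 M^{2}$)
$G{\left(Y \right)} = -14 + Y$
$\sqrt{G{\left(45 \right)} + u{\left(-31 \right)}} = \sqrt{\left(-14 + 45\right) - 31 \left(1 + 2 \left(-31\right)\right)} = \sqrt{31 - 31 \left(1 - 62\right)} = \sqrt{31 - -1891} = \sqrt{31 + 1891} = \sqrt{1922} = 31 \sqrt{2}$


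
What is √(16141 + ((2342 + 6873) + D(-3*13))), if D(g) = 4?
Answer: 4*√1585 ≈ 159.25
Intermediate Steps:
√(16141 + ((2342 + 6873) + D(-3*13))) = √(16141 + ((2342 + 6873) + 4)) = √(16141 + (9215 + 4)) = √(16141 + 9219) = √25360 = 4*√1585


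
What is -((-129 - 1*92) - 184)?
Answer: 405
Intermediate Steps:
-((-129 - 1*92) - 184) = -((-129 - 92) - 184) = -(-221 - 184) = -1*(-405) = 405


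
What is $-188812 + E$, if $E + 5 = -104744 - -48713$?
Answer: $-244848$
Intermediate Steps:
$E = -56036$ ($E = -5 - 56031 = -56036$)
$-188812 + E = -188812 - 56036 = -244848$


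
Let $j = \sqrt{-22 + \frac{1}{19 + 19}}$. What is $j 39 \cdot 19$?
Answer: $\frac{39 i \sqrt{31730}}{2} \approx 3473.5 i$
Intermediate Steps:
$j = \frac{i \sqrt{31730}}{38}$ ($j = \sqrt{-22 + \frac{1}{38}} = \sqrt{- \frac{835}{38}} = \frac{i \sqrt{31730}}{38} \approx 4.6876 i$)
$j 39 \cdot 19 = \frac{i \sqrt{31730}}{38} \cdot 39 \cdot 19 = \frac{39 i \sqrt{31730}}{38} \cdot 19 = \frac{39 i \sqrt{31730}}{2}$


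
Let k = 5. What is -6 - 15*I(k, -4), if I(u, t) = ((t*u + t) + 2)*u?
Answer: 1644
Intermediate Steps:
I(u, t) = u*(2 + t + t*u) (I(u, t) = ((t + t*u) + 2)*u = (2 + t + t*u)*u = u*(2 + t + t*u))
-6 - 15*I(k, -4) = -6 - 75*(2 - 4 - 4*5) = -6 - 75*(2 - 4 - 20) = -6 - 75*(-22) = -6 - 15*(-110) = -6 + 1650 = 1644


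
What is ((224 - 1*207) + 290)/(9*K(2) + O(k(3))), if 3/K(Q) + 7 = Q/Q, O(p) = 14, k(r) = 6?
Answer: 614/19 ≈ 32.316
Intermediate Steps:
K(Q) = -½ (K(Q) = 3/(-7 + Q/Q) = 3/(-7 + 1) = 3/(-6) = 3*(-⅙) = -½)
((224 - 1*207) + 290)/(9*K(2) + O(k(3))) = ((224 - 1*207) + 290)/(9*(-½) + 14) = ((224 - 207) + 290)/(-9/2 + 14) = (17 + 290)/(19/2) = 307*(2/19) = 614/19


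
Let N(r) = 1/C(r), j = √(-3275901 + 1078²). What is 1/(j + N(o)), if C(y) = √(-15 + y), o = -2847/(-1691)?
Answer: -2502*I/(-√470098 + 2502*√2113817) ≈ -0.00068794*I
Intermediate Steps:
j = I*√2113817 (j = √(-3275901 + 1162084) = √(-2113817) = I*√2113817 ≈ 1453.9*I)
o = 2847/1691 (o = -2847*(-1/1691) = 2847/1691 ≈ 1.6836)
N(r) = (-15 + r)^(-½) (N(r) = 1/(√(-15 + r)) = (-15 + r)^(-½))
1/(j + N(o)) = 1/(I*√2113817 + (-15 + 2847/1691)^(-½)) = 1/(I*√2113817 + (-22518/1691)^(-½)) = 1/(I*√2113817 - I*√470098/2502)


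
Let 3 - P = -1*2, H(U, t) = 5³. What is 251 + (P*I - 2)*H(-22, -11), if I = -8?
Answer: -4999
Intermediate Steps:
H(U, t) = 125
P = 5 (P = 3 - (-1)*2 = 3 - 1*(-2) = 3 + 2 = 5)
251 + (P*I - 2)*H(-22, -11) = 251 + (5*(-8) - 2)*125 = 251 + (-40 - 2)*125 = 251 - 42*125 = 251 - 5250 = -4999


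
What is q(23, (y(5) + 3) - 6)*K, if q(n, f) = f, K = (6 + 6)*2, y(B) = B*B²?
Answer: 2928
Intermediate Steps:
y(B) = B³
K = 24 (K = 12*2 = 24)
q(23, (y(5) + 3) - 6)*K = ((5³ + 3) - 6)*24 = ((125 + 3) - 6)*24 = (128 - 6)*24 = 122*24 = 2928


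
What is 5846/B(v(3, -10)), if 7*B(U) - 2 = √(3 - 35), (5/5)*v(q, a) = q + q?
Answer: 20461/9 - 40922*I*√2/9 ≈ 2273.4 - 6430.3*I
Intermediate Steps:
v(q, a) = 2*q (v(q, a) = q + q = 2*q)
B(U) = 2/7 + 4*I*√2/7 (B(U) = 2/7 + √(3 - 35)/7 = 2/7 + √(-32)/7 = 2/7 + (4*I*√2)/7 = 2/7 + 4*I*√2/7)
5846/B(v(3, -10)) = 5846/(2/7 + 4*I*√2/7)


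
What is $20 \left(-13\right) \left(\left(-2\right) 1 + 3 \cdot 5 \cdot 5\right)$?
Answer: $-18980$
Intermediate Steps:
$20 \left(-13\right) \left(\left(-2\right) 1 + 3 \cdot 5 \cdot 5\right) = - 260 \left(-2 + 15 \cdot 5\right) = - 260 \left(-2 + 75\right) = \left(-260\right) 73 = -18980$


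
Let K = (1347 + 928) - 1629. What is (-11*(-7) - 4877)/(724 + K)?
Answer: -480/137 ≈ -3.5037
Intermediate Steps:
K = 646 (K = 2275 - 1629 = 646)
(-11*(-7) - 4877)/(724 + K) = (-11*(-7) - 4877)/(724 + 646) = (77 - 4877)/1370 = -4800*1/1370 = -480/137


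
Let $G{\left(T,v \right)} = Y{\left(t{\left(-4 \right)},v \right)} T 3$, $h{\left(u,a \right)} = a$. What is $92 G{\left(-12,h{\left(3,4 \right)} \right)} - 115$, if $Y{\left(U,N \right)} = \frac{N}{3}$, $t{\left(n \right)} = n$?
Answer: $-4531$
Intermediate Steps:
$Y{\left(U,N \right)} = \frac{N}{3}$ ($Y{\left(U,N \right)} = N \frac{1}{3} = \frac{N}{3}$)
$G{\left(T,v \right)} = T v$ ($G{\left(T,v \right)} = \frac{v}{3} T 3 = \frac{T v}{3} \cdot 3 = T v$)
$92 G{\left(-12,h{\left(3,4 \right)} \right)} - 115 = 92 \left(\left(-12\right) 4\right) - 115 = 92 \left(-48\right) - 115 = -4416 - 115 = -4531$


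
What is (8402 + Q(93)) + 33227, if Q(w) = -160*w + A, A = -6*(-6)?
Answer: 26785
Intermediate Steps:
A = 36
Q(w) = 36 - 160*w (Q(w) = -160*w + 36 = 36 - 160*w)
(8402 + Q(93)) + 33227 = (8402 + (36 - 160*93)) + 33227 = (8402 + (36 - 14880)) + 33227 = (8402 - 14844) + 33227 = -6442 + 33227 = 26785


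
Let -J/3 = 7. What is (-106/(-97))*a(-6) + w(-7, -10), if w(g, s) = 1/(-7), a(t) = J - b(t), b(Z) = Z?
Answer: -11227/679 ≈ -16.535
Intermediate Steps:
J = -21 (J = -3*7 = -21)
a(t) = -21 - t
w(g, s) = -1/7
(-106/(-97))*a(-6) + w(-7, -10) = (-106/(-97))*(-21 - 1*(-6)) - 1/7 = (-106*(-1/97))*(-21 + 6) - 1/7 = (106/97)*(-15) - 1/7 = -1590/97 - 1/7 = -11227/679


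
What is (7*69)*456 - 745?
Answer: 219503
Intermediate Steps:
(7*69)*456 - 745 = 483*456 - 745 = 220248 - 745 = 219503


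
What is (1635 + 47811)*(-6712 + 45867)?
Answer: 1936058130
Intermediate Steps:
(1635 + 47811)*(-6712 + 45867) = 49446*39155 = 1936058130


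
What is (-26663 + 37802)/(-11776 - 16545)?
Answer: -11139/28321 ≈ -0.39331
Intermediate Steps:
(-26663 + 37802)/(-11776 - 16545) = 11139/(-28321) = 11139*(-1/28321) = -11139/28321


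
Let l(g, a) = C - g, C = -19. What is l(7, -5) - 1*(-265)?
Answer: 239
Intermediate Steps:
l(g, a) = -19 - g
l(7, -5) - 1*(-265) = (-19 - 1*7) - 1*(-265) = (-19 - 7) + 265 = -26 + 265 = 239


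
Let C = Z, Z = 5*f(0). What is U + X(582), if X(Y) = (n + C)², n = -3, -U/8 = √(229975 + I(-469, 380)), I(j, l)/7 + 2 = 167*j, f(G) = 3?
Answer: 144 - 80*I*√3183 ≈ 144.0 - 4513.4*I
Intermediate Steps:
I(j, l) = -14 + 1169*j (I(j, l) = -14 + 7*(167*j) = -14 + 1169*j)
Z = 15 (Z = 5*3 = 15)
C = 15
U = -80*I*√3183 (U = -8*√(229975 + (-14 + 1169*(-469))) = -8*√(229975 + (-14 - 548261)) = -8*√(229975 - 548275) = -80*I*√3183 ≈ -4513.4*I)
X(Y) = 144 (X(Y) = (-3 + 15)² = 12² = 144)
U + X(582) = -80*I*√3183 + 144 = 144 - 80*I*√3183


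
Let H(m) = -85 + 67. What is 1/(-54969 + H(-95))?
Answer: -1/54987 ≈ -1.8186e-5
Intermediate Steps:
H(m) = -18
1/(-54969 + H(-95)) = 1/(-54969 - 18) = 1/(-54987) = -1/54987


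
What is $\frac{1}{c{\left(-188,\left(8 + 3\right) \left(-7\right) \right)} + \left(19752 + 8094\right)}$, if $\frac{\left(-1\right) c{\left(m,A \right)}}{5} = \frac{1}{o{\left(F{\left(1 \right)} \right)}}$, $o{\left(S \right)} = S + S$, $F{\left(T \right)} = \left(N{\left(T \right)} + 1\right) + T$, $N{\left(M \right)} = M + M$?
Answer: $\frac{8}{222763} \approx 3.5913 \cdot 10^{-5}$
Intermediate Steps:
$N{\left(M \right)} = 2 M$
$F{\left(T \right)} = 1 + 3 T$ ($F{\left(T \right)} = \left(2 T + 1\right) + T = \left(1 + 2 T\right) + T = 1 + 3 T$)
$o{\left(S \right)} = 2 S$
$c{\left(m,A \right)} = - \frac{5}{8}$ ($c{\left(m,A \right)} = - \frac{5}{2 \left(1 + 3 \cdot 1\right)} = - \frac{5}{2 \left(1 + 3\right)} = - \frac{5}{2 \cdot 4} = - \frac{5}{8}$)
$\frac{1}{c{\left(-188,\left(8 + 3\right) \left(-7\right) \right)} + \left(19752 + 8094\right)} = \frac{1}{- \frac{5}{8} + \left(19752 + 8094\right)} = \frac{1}{- \frac{5}{8} + 27846} = \frac{1}{\frac{222763}{8}} = \frac{8}{222763}$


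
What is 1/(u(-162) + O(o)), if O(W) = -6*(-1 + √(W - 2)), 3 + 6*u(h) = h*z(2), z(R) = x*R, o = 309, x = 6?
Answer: -1274/361561 + 24*√307/361561 ≈ -0.0023606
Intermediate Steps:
z(R) = 6*R
u(h) = -½ + 2*h (u(h) = -½ + (h*(6*2))/6 = -½ + (h*12)/6 = -½ + (12*h)/6 = -½ + 2*h)
O(W) = 6 - 6*√(-2 + W) (O(W) = -6*(-1 + √(-2 + W)) = 6 - 6*√(-2 + W))
1/(u(-162) + O(o)) = 1/((-½ + 2*(-162)) + (6 - 6*√(-2 + 309))) = 1/((-½ - 324) + (6 - 6*√307)) = 1/(-649/2 + (6 - 6*√307)) = 1/(-637/2 - 6*√307)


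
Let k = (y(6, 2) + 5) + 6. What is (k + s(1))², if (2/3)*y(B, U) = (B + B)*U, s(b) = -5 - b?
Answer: 1681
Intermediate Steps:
y(B, U) = 3*B*U (y(B, U) = 3*((B + B)*U)/2 = 3*((2*B)*U)/2 = 3*(2*B*U)/2 = 3*B*U)
k = 47 (k = (3*6*2 + 5) + 6 = (36 + 5) + 6 = 41 + 6 = 47)
(k + s(1))² = (47 + (-5 - 1*1))² = (47 + (-5 - 1))² = (47 - 6)² = 41² = 1681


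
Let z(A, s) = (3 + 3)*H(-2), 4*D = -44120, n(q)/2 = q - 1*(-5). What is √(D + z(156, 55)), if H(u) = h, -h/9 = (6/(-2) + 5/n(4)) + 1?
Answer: I*√10937 ≈ 104.58*I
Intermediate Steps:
n(q) = 10 + 2*q (n(q) = 2*(q - 1*(-5)) = 2*(q + 5) = 2*(5 + q) = 10 + 2*q)
D = -11030 (D = (¼)*(-44120) = -11030)
h = 31/2 (h = -9*((6/(-2) + 5/(10 + 2*4)) + 1) = -9*((6*(-½) + 5/(10 + 8)) + 1) = -9*((-3 + 5/18) + 1) = -9*(-49/18 + 1) = -9*(-31/18) = 31/2 ≈ 15.500)
H(u) = 31/2
z(A, s) = 93 (z(A, s) = (3 + 3)*(31/2) = 6*(31/2) = 93)
√(D + z(156, 55)) = √(-11030 + 93) = √(-10937) = I*√10937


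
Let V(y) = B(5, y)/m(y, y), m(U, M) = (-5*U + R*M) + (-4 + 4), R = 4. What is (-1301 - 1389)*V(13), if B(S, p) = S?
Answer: 13450/13 ≈ 1034.6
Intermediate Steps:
m(U, M) = -5*U + 4*M (m(U, M) = (-5*U + 4*M) + (-4 + 4) = (-5*U + 4*M) + 0 = -5*U + 4*M)
V(y) = -5/y (V(y) = 5/(-5*y + 4*y) = 5/((-y)) = 5*(-1/y) = -5/y)
(-1301 - 1389)*V(13) = (-1301 - 1389)*(-5/13) = -(-13450)/13 = -2690*(-5/13) = 13450/13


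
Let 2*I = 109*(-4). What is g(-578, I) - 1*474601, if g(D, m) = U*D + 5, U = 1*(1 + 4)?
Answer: -477486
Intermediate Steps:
U = 5 (U = 1*5 = 5)
I = -218 (I = (109*(-4))/2 = (1/2)*(-436) = -218)
g(D, m) = 5 + 5*D (g(D, m) = 5*D + 5 = 5 + 5*D)
g(-578, I) - 1*474601 = (5 + 5*(-578)) - 1*474601 = (5 - 2890) - 474601 = -2885 - 474601 = -477486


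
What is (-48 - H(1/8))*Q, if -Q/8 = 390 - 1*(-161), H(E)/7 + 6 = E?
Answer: 30305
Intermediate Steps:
H(E) = -42 + 7*E
Q = -4408 (Q = -8*(390 - 1*(-161)) = -8*(390 + 161) = -8*551 = -4408)
(-48 - H(1/8))*Q = (-48 - (-42 + 7/8))*(-4408) = (-48 - 1*(-329/8))*(-4408) = (-48 + 329/8)*(-4408) = -55/8*(-4408) = 30305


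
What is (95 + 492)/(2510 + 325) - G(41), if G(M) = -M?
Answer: 116822/2835 ≈ 41.207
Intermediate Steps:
(95 + 492)/(2510 + 325) - G(41) = (95 + 492)/(2510 + 325) - (-1)*41 = 587/2835 - 1*(-41) = 587*(1/2835) + 41 = 587/2835 + 41 = 116822/2835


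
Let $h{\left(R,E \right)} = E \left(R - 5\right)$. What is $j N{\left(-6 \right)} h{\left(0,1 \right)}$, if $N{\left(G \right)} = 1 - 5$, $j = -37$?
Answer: $-740$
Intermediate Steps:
$h{\left(R,E \right)} = E \left(-5 + R\right)$
$N{\left(G \right)} = -4$
$j N{\left(-6 \right)} h{\left(0,1 \right)} = \left(-37\right) \left(-4\right) 1 \left(-5 + 0\right) = 148 \cdot 1 \left(-5\right) = 148 \left(-5\right) = -740$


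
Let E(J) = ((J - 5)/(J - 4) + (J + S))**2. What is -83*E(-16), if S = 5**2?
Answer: -3353283/400 ≈ -8383.2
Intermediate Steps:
S = 25
E(J) = (25 + J + (-5 + J)/(-4 + J))**2 (E(J) = ((J - 5)/(J - 4) + (J + 25))**2 = ((-5 + J)/(-4 + J) + (25 + J))**2 = (25 + J + (-5 + J)/(-4 + J))**2)
-83*E(-16) = -83*(-105 + (-16)**2 + 22*(-16))**2/(-4 - 16)**2 = -83*(-105 + 256 - 352)**2/(-20)**2 = -83*(-201)**2/400 = -83*40401/400 = -3353283/400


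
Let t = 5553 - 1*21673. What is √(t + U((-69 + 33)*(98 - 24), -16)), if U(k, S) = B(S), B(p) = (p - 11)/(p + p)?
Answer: I*√1031626/8 ≈ 126.96*I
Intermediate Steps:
B(p) = (-11 + p)/(2*p) (B(p) = (-11 + p)/((2*p)) = (-11 + p)*(1/(2*p)) = (-11 + p)/(2*p))
U(k, S) = (-11 + S)/(2*S)
t = -16120 (t = 5553 - 21673 = -16120)
√(t + U((-69 + 33)*(98 - 24), -16)) = √(-16120 + (½)*(-11 - 16)/(-16)) = √(-16120 + (½)*(-1/16)*(-27)) = √(-16120 + 27/32) = √(-515813/32) = I*√1031626/8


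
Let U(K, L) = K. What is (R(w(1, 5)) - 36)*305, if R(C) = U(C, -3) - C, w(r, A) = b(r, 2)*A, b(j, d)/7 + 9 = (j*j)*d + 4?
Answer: -10980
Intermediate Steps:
b(j, d) = -35 + 7*d*j**2 (b(j, d) = -63 + 7*((j*j)*d + 4) = -63 + 7*(j**2*d + 4) = -63 + 7*(d*j**2 + 4) = -63 + 7*(4 + d*j**2) = -63 + (28 + 7*d*j**2) = -35 + 7*d*j**2)
w(r, A) = A*(-35 + 14*r**2) (w(r, A) = (-35 + 7*2*r**2)*A = (-35 + 14*r**2)*A = A*(-35 + 14*r**2))
R(C) = 0 (R(C) = C - C = 0)
(R(w(1, 5)) - 36)*305 = (0 - 36)*305 = -36*305 = -10980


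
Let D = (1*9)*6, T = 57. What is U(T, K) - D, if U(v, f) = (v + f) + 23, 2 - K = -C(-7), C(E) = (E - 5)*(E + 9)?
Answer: 4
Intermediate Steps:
C(E) = (-5 + E)*(9 + E)
K = -22 (K = 2 - (-1)*(-45 + (-7)**2 + 4*(-7)) = 2 - (-1)*(-45 + 49 - 28) = 2 - (-1)*(-24) = 2 - 1*24 = 2 - 24 = -22)
U(v, f) = 23 + f + v (U(v, f) = (f + v) + 23 = 23 + f + v)
D = 54 (D = 9*6 = 54)
U(T, K) - D = (23 - 22 + 57) - 1*54 = 58 - 54 = 4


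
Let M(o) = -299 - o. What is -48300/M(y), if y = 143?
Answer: 24150/221 ≈ 109.28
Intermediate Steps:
-48300/M(y) = -48300/(-299 - 1*143) = -48300/(-299 - 143) = -48300/(-442) = -48300*(-1/442) = 24150/221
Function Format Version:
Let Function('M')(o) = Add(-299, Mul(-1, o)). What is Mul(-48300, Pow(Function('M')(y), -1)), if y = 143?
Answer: Rational(24150, 221) ≈ 109.28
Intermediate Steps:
Mul(-48300, Pow(Function('M')(y), -1)) = Mul(-48300, Pow(Add(-299, Mul(-1, 143)), -1)) = Mul(-48300, Pow(Add(-299, -143), -1)) = Mul(-48300, Pow(-442, -1)) = Mul(-48300, Rational(-1, 442)) = Rational(24150, 221)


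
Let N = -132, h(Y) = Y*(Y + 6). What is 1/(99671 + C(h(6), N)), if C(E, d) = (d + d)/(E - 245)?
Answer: 173/17243347 ≈ 1.0033e-5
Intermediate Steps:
h(Y) = Y*(6 + Y)
C(E, d) = 2*d/(-245 + E) (C(E, d) = (2*d)/(-245 + E) = 2*d/(-245 + E))
1/(99671 + C(h(6), N)) = 1/(99671 + 2*(-132)/(-245 + 6*(6 + 6))) = 1/(99671 + 2*(-132)/(-245 + 6*12)) = 1/(99671 + 2*(-132)/(-245 + 72)) = 1/(99671 + 2*(-132)/(-173)) = 1/(99671 + 2*(-132)*(-1/173)) = 1/(99671 + 264/173) = 1/(17243347/173) = 173/17243347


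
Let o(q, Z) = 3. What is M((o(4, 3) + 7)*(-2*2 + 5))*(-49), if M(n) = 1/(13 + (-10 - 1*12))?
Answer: 49/9 ≈ 5.4444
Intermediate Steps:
M(n) = -⅑ (M(n) = 1/(13 + (-10 - 12)) = 1/(13 - 22) = 1/(-9) = -⅑)
M((o(4, 3) + 7)*(-2*2 + 5))*(-49) = -⅑*(-49) = 49/9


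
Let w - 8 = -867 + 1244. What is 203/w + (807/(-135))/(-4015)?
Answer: 95534/180675 ≈ 0.52876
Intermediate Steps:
w = 385 (w = 8 + (-867 + 1244) = 8 + 377 = 385)
203/w + (807/(-135))/(-4015) = 203/385 + (807/(-135))/(-4015) = 203*(1/385) + (807*(-1/135))*(-1/4015) = 29/55 - 269/45*(-1/4015) = 29/55 + 269/180675 = 95534/180675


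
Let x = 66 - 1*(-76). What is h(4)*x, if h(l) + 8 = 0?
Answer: -1136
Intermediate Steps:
h(l) = -8 (h(l) = -8 + 0 = -8)
x = 142 (x = 66 + 76 = 142)
h(4)*x = -8*142 = -1136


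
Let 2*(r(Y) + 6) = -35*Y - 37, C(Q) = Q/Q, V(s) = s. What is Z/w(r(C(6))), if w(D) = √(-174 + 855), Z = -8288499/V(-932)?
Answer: 2762833*√681/211564 ≈ 340.79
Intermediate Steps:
C(Q) = 1
r(Y) = -49/2 - 35*Y/2 (r(Y) = -6 + (-35*Y - 37)/2 = -6 + (-37 - 35*Y)/2 = -6 + (-37/2 - 35*Y/2) = -49/2 - 35*Y/2)
Z = 8288499/932 (Z = -8288499/(-932) = -8288499*(-1/932) = 8288499/932 ≈ 8893.2)
w(D) = √681
Z/w(r(C(6))) = 8288499/(932*(√681)) = 8288499*(√681/681)/932 = 2762833*√681/211564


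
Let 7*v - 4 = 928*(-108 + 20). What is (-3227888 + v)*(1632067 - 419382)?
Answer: -27499907372060/7 ≈ -3.9286e+12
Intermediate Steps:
v = -81660/7 (v = 4/7 + (928*(-108 + 20))/7 = 4/7 + (928*(-88))/7 = 4/7 + (1/7)*(-81664) = 4/7 - 81664/7 = -81660/7 ≈ -11666.)
(-3227888 + v)*(1632067 - 419382) = (-3227888 - 81660/7)*(1632067 - 419382) = -22676876/7*1212685 = -27499907372060/7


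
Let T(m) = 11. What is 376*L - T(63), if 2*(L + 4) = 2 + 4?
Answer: -387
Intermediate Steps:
L = -1 (L = -4 + (2 + 4)/2 = -4 + (½)*6 = -4 + 3 = -1)
376*L - T(63) = 376*(-1) - 1*11 = -376 - 11 = -387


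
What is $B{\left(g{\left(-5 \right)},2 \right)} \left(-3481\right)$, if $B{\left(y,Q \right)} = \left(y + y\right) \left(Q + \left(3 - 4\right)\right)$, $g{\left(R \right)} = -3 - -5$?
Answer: $-13924$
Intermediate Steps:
$g{\left(R \right)} = 2$ ($g{\left(R \right)} = -3 + 5 = 2$)
$B{\left(y,Q \right)} = 2 y \left(-1 + Q\right)$ ($B{\left(y,Q \right)} = 2 y \left(Q - 1\right) = 2 y \left(-1 + Q\right)$)
$B{\left(g{\left(-5 \right)},2 \right)} \left(-3481\right) = 2 \cdot 2 \left(-1 + 2\right) \left(-3481\right) = 2 \cdot 2 \cdot 1 \left(-3481\right) = 4 \left(-3481\right) = -13924$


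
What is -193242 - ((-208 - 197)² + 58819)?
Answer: -416086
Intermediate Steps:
-193242 - ((-208 - 197)² + 58819) = -193242 - ((-405)² + 58819) = -193242 - (164025 + 58819) = -193242 - 1*222844 = -193242 - 222844 = -416086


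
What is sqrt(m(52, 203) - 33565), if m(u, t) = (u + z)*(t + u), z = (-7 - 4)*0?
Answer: I*sqrt(20305) ≈ 142.5*I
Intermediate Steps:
z = 0 (z = -11*0 = 0)
m(u, t) = u*(t + u) (m(u, t) = (u + 0)*(t + u) = u*(t + u))
sqrt(m(52, 203) - 33565) = sqrt(52*(203 + 52) - 33565) = sqrt(52*255 - 33565) = sqrt(13260 - 33565) = sqrt(-20305) = I*sqrt(20305)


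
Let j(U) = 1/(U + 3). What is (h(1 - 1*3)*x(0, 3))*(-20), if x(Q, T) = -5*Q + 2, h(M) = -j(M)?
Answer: 40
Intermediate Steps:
j(U) = 1/(3 + U)
h(M) = -1/(3 + M)
x(Q, T) = 2 - 5*Q
(h(1 - 1*3)*x(0, 3))*(-20) = ((-1/(3 + (1 - 1*3)))*(2 - 5*0))*(-20) = ((-1/(3 + (1 - 3)))*(2 + 0))*(-20) = (-1/(3 - 2)*2)*(-20) = (-1/1*2)*(-20) = (-1*1*2)*(-20) = -1*2*(-20) = -2*(-20) = 40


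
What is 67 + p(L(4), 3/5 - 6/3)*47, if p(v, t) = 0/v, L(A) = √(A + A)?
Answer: 67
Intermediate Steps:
L(A) = √2*√A (L(A) = √(2*A) = √2*√A)
p(v, t) = 0
67 + p(L(4), 3/5 - 6/3)*47 = 67 + 0*47 = 67 + 0 = 67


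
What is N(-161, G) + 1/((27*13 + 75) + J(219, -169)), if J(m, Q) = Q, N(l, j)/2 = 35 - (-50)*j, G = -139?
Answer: -3554309/257 ≈ -13830.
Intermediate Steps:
N(l, j) = 70 + 100*j (N(l, j) = 2*(35 - (-50)*j) = 2*(35 + 50*j) = 70 + 100*j)
N(-161, G) + 1/((27*13 + 75) + J(219, -169)) = (70 + 100*(-139)) + 1/((27*13 + 75) - 169) = (70 - 13900) + 1/((351 + 75) - 169) = -13830 + 1/(426 - 169) = -13830 + 1/257 = -3554309/257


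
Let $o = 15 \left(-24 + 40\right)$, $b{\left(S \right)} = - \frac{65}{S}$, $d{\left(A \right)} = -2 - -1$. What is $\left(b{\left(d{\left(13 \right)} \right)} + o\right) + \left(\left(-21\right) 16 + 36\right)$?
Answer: $5$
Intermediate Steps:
$d{\left(A \right)} = -1$ ($d{\left(A \right)} = -2 + 1 = -1$)
$o = 240$ ($o = 15 \cdot 16 = 240$)
$\left(b{\left(d{\left(13 \right)} \right)} + o\right) + \left(\left(-21\right) 16 + 36\right) = \left(- \frac{65}{-1} + 240\right) + \left(\left(-21\right) 16 + 36\right) = \left(\left(-65\right) \left(-1\right) + 240\right) + \left(-336 + 36\right) = \left(65 + 240\right) - 300 = 305 - 300 = 5$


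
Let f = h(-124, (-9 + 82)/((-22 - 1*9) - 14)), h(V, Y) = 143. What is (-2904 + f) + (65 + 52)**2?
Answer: 10928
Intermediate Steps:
f = 143
(-2904 + f) + (65 + 52)**2 = (-2904 + 143) + (65 + 52)**2 = -2761 + 117**2 = -2761 + 13689 = 10928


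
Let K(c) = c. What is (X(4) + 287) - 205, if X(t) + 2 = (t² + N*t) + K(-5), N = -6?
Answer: 67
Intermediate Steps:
X(t) = -7 + t² - 6*t (X(t) = -2 + ((t² - 6*t) - 5) = -2 + (-5 + t² - 6*t) = -7 + t² - 6*t)
(X(4) + 287) - 205 = ((-7 + 4² - 6*4) + 287) - 205 = ((-7 + 16 - 24) + 287) - 205 = (-15 + 287) - 205 = 272 - 205 = 67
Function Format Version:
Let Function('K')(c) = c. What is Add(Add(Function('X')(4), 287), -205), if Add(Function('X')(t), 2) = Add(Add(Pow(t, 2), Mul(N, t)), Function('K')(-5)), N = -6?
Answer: 67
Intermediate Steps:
Function('X')(t) = Add(-7, Pow(t, 2), Mul(-6, t)) (Function('X')(t) = Add(-2, Add(Add(Pow(t, 2), Mul(-6, t)), -5)) = Add(-2, Add(-5, Pow(t, 2), Mul(-6, t))) = Add(-7, Pow(t, 2), Mul(-6, t)))
Add(Add(Function('X')(4), 287), -205) = Add(Add(Add(-7, Pow(4, 2), Mul(-6, 4)), 287), -205) = Add(Add(Add(-7, 16, -24), 287), -205) = Add(Add(-15, 287), -205) = Add(272, -205) = 67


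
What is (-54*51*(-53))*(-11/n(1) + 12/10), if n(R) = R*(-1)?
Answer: 8903682/5 ≈ 1.7807e+6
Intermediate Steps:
n(R) = -R
(-54*51*(-53))*(-11/n(1) + 12/10) = (-54*51*(-53))*(-11/((-1*1)) + 12/10) = (-2754*(-53))*(-11/(-1) + 12*(⅒)) = 145962*(-11*(-1) + 6/5) = 145962*(11 + 6/5) = 145962*(61/5) = 8903682/5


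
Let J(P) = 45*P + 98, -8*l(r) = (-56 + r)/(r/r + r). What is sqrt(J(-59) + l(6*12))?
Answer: I*sqrt(13626399)/73 ≈ 50.567*I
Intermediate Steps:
l(r) = -(-56 + r)/(8*(1 + r)) (l(r) = -(-56 + r)/(8*(r/r + r)) = -(-56 + r)/(8*(1 + r)))
J(P) = 98 + 45*P
sqrt(J(-59) + l(6*12)) = sqrt((98 + 45*(-59)) + (56 - 6*12)/(8*(1 + 6*12))) = sqrt((98 - 2655) + (56 - 1*72)/(8*(1 + 72))) = sqrt(-2557 + (1/8)*(56 - 72)/73) = sqrt(-2557 + (1/8)*(1/73)*(-16)) = sqrt(-2557 - 2/73) = sqrt(-186663/73) = I*sqrt(13626399)/73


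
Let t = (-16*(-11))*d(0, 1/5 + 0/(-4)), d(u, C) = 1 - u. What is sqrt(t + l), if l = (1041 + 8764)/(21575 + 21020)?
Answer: sqrt(12789617295)/8519 ≈ 13.275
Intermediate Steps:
l = 1961/8519 (l = 9805/42595 = 9805*(1/42595) = 1961/8519 ≈ 0.23019)
t = 176 (t = (-16*(-11))*(1 - 1*0) = 176*(1 + 0) = 176*1 = 176)
sqrt(t + l) = sqrt(176 + 1961/8519) = sqrt(1501305/8519) = sqrt(12789617295)/8519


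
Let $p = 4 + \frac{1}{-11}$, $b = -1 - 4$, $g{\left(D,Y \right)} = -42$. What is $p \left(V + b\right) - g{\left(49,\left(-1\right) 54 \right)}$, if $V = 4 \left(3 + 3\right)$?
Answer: $\frac{1279}{11} \approx 116.27$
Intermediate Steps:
$V = 24$ ($V = 4 \cdot 6 = 24$)
$b = -5$ ($b = -1 - 4 = -5$)
$p = \frac{43}{11}$ ($p = 4 - \frac{1}{11} = \frac{43}{11} \approx 3.9091$)
$p \left(V + b\right) - g{\left(49,\left(-1\right) 54 \right)} = \frac{43 \left(24 - 5\right)}{11} - -42 = \frac{43}{11} \cdot 19 + 42 = \frac{817}{11} + 42 = \frac{1279}{11}$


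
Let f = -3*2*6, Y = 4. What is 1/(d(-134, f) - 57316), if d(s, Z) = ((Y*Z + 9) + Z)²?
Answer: -1/28075 ≈ -3.5619e-5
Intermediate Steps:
f = -36 (f = -6*6 = -36)
d(s, Z) = (9 + 5*Z)² (d(s, Z) = ((4*Z + 9) + Z)² = ((9 + 4*Z) + Z)² = (9 + 5*Z)²)
1/(d(-134, f) - 57316) = 1/((9 + 5*(-36))² - 57316) = 1/((9 - 180)² - 57316) = 1/((-171)² - 57316) = 1/(29241 - 57316) = 1/(-28075) = -1/28075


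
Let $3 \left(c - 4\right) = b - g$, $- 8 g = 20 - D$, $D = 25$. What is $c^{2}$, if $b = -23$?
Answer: $\frac{961}{64} \approx 15.016$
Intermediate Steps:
$g = \frac{5}{8}$ ($g = - \frac{20 - 25}{8} = \left(- \frac{1}{8}\right) \left(-5\right) = \frac{5}{8} \approx 0.625$)
$c = - \frac{31}{8}$ ($c = 4 + \frac{-23 - \frac{5}{8}}{3} = 4 + \frac{1}{3} \left(- \frac{189}{8}\right) = 4 - \frac{63}{8} = - \frac{31}{8} \approx -3.875$)
$c^{2} = \left(- \frac{31}{8}\right)^{2} = \frac{961}{64}$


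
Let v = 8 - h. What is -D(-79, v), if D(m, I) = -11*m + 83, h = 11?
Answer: -952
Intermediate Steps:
v = -3 (v = 8 - 1*11 = 8 - 11 = -3)
D(m, I) = 83 - 11*m
-D(-79, v) = -(83 - 11*(-79)) = -(83 + 869) = -1*952 = -952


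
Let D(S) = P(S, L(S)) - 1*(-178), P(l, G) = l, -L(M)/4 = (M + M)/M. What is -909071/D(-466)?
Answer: 909071/288 ≈ 3156.5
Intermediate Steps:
L(M) = -8 (L(M) = -4*(M + M)/M = -4*2*M/M = -4*2 = -8)
D(S) = 178 + S (D(S) = S - 1*(-178) = S + 178 = 178 + S)
-909071/D(-466) = -909071/(178 - 466) = -909071/(-288) = -909071*(-1/288) = 909071/288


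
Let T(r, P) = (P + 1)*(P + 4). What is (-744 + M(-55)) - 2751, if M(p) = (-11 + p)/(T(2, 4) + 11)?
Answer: -59437/17 ≈ -3496.3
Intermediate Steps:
T(r, P) = (1 + P)*(4 + P)
M(p) = -11/51 + p/51 (M(p) = (-11 + p)/((4 + 4² + 5*4) + 11) = (-11 + p)/((4 + 16 + 20) + 11) = (-11 + p)/(40 + 11) = (-11 + p)/51 = (-11 + p)*(1/51) = -11/51 + p/51)
(-744 + M(-55)) - 2751 = (-744 + (-11/51 + (1/51)*(-55))) - 2751 = (-744 + (-11/51 - 55/51)) - 2751 = (-744 - 22/17) - 2751 = -12670/17 - 2751 = -59437/17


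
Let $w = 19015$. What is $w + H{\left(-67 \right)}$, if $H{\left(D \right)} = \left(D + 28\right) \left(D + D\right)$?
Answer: $24241$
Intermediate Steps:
$H{\left(D \right)} = 2 D \left(28 + D\right)$ ($H{\left(D \right)} = \left(28 + D\right) 2 D = 2 D \left(28 + D\right)$)
$w + H{\left(-67 \right)} = 19015 + 2 \left(-67\right) \left(28 - 67\right) = 19015 + 2 \left(-67\right) \left(-39\right) = 19015 + 5226 = 24241$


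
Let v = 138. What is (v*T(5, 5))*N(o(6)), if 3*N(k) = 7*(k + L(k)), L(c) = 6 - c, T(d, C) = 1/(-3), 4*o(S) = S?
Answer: -644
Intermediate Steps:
o(S) = S/4
T(d, C) = -1/3
N(k) = 14 (N(k) = (7*(k + (6 - k)))/3 = (7*6)/3 = (1/3)*42 = 14)
(v*T(5, 5))*N(o(6)) = (138*(-1/3))*14 = -46*14 = -644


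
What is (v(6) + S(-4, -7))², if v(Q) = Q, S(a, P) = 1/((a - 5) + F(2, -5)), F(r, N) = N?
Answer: 6889/196 ≈ 35.148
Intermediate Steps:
S(a, P) = 1/(-10 + a) (S(a, P) = 1/((a - 5) - 5) = 1/((-5 + a) - 5) = 1/(-10 + a))
(v(6) + S(-4, -7))² = (6 + 1/(-10 - 4))² = (6 + 1/(-14))² = (6 - 1/14)² = (83/14)² = 6889/196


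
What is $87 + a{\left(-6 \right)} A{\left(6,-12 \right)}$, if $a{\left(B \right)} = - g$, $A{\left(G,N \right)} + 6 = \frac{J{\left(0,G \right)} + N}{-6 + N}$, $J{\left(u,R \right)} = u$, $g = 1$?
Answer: $\frac{277}{3} \approx 92.333$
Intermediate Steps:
$A{\left(G,N \right)} = -6 + \frac{N}{-6 + N}$ ($A{\left(G,N \right)} = -6 + \frac{0 + N}{-6 + N} = -6 + \frac{N}{-6 + N}$)
$a{\left(B \right)} = -1$ ($a{\left(B \right)} = \left(-1\right) 1 = -1$)
$87 + a{\left(-6 \right)} A{\left(6,-12 \right)} = 87 - \frac{36 - -60}{-6 - 12} = 87 - \frac{36 + 60}{-18} = 87 - \left(- \frac{1}{18}\right) 96 = 87 - - \frac{16}{3} = 87 + \frac{16}{3} = \frac{277}{3}$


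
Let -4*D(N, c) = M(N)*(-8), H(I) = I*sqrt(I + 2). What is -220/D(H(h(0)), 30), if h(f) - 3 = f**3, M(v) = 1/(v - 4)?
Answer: 440 - 330*sqrt(5) ≈ -297.90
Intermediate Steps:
M(v) = 1/(-4 + v)
h(f) = 3 + f**3
H(I) = I*sqrt(2 + I)
D(N, c) = 2/(-4 + N) (D(N, c) = -(-8)/(4*(-4 + N)) = -(-2)/(-4 + N) = 2/(-4 + N))
-220/D(H(h(0)), 30) = -(-440 + 110*sqrt(2 + (3 + 0**3))*(3 + 0**3)) = -(-440 + 110*sqrt(2 + (3 + 0))*(3 + 0)) = -(-440 + 330*sqrt(2 + 3)) = -(-440 + 330*sqrt(5)) = -220*(-2 + 3*sqrt(5)/2) = 440 - 330*sqrt(5)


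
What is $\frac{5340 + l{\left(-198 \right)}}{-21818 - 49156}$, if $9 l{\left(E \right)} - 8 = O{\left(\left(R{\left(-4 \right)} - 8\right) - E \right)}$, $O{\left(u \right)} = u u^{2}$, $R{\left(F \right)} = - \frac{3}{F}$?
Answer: $- \frac{49696811}{4542336} \approx -10.941$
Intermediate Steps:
$O{\left(u \right)} = u^{3}$
$l{\left(E \right)} = \frac{8}{9} + \frac{\left(- \frac{29}{4} - E\right)^{3}}{9}$ ($l{\left(E \right)} = \frac{8}{9} + \frac{\left(\left(- \frac{3}{-4} - 8\right) - E\right)^{3}}{9} = \frac{8}{9} + \frac{\left(\left(\left(-3\right) \left(- \frac{1}{4}\right) - 8\right) - E\right)^{3}}{9} = \frac{8}{9} + \frac{\left(\left(\frac{3}{4} - 8\right) - E\right)^{3}}{9} = \frac{8}{9} + \frac{\left(- \frac{29}{4} - E\right)^{3}}{9}$)
$\frac{5340 + l{\left(-198 \right)}}{-21818 - 49156} = \frac{5340 - \left(- \frac{8}{9} + \frac{\left(29 + 4 \left(-198\right)\right)^{3}}{576}\right)}{-21818 - 49156} = \frac{5340 - \left(- \frac{8}{9} + \frac{\left(29 - 792\right)^{3}}{576}\right)}{-70974} = \left(5340 - \left(- \frac{8}{9} + \frac{\left(-763\right)^{3}}{576}\right)\right) \left(- \frac{1}{70974}\right) = \left(5340 + \left(\frac{8}{9} - - \frac{444194947}{576}\right)\right) \left(- \frac{1}{70974}\right) = \left(5340 + \left(\frac{8}{9} + \frac{444194947}{576}\right)\right) \left(- \frac{1}{70974}\right) = \left(5340 + \frac{49355051}{64}\right) \left(- \frac{1}{70974}\right) = \frac{49696811}{64} \left(- \frac{1}{70974}\right) = - \frac{49696811}{4542336}$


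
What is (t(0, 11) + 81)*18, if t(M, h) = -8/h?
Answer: 15894/11 ≈ 1444.9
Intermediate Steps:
(t(0, 11) + 81)*18 = (-8/11 + 81)*18 = (883/11)*18 = 15894/11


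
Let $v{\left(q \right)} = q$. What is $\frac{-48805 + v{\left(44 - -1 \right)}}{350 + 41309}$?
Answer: $- \frac{48760}{41659} \approx -1.1705$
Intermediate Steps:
$\frac{-48805 + v{\left(44 - -1 \right)}}{350 + 41309} = \frac{-48805 + \left(44 - -1\right)}{350 + 41309} = \frac{-48805 + \left(44 + 1\right)}{41659} = \left(-48805 + 45\right) \frac{1}{41659} = \left(-48760\right) \frac{1}{41659} = - \frac{48760}{41659}$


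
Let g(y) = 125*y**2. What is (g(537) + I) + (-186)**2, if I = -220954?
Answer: 35859767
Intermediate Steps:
(g(537) + I) + (-186)**2 = (125*537**2 - 220954) + (-186)**2 = (125*288369 - 220954) + 34596 = (36046125 - 220954) + 34596 = 35825171 + 34596 = 35859767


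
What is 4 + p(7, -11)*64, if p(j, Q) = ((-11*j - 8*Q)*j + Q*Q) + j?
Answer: 13124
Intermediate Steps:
p(j, Q) = j + Q² + j*(-11*j - 8*Q) (p(j, Q) = (j*(-11*j - 8*Q) + Q²) + j = (Q² + j*(-11*j - 8*Q)) + j = j + Q² + j*(-11*j - 8*Q))
4 + p(7, -11)*64 = 4 + (7 + (-11)² - 11*7² - 8*(-11)*7)*64 = 4 + (7 + 121 - 11*49 + 616)*64 = 4 + (7 + 121 - 539 + 616)*64 = 4 + 205*64 = 4 + 13120 = 13124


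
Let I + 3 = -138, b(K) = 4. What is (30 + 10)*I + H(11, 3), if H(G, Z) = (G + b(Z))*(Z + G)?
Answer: -5430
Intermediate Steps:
I = -141 (I = -3 - 138 = -141)
H(G, Z) = (4 + G)*(G + Z) (H(G, Z) = (G + 4)*(Z + G) = (4 + G)*(G + Z))
(30 + 10)*I + H(11, 3) = (30 + 10)*(-141) + (11**2 + 4*11 + 4*3 + 11*3) = 40*(-141) + (121 + 44 + 12 + 33) = -5640 + 210 = -5430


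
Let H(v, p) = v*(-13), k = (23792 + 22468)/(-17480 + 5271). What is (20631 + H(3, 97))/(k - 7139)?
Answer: -251407728/87206311 ≈ -2.8829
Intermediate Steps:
k = -46260/12209 (k = 46260/(-12209) = 46260*(-1/12209) = -46260/12209 ≈ -3.7890)
H(v, p) = -13*v
(20631 + H(3, 97))/(k - 7139) = (20631 - 13*3)/(-46260/12209 - 7139) = (20631 - 39)/(-87206311/12209) = 20592*(-12209/87206311) = -251407728/87206311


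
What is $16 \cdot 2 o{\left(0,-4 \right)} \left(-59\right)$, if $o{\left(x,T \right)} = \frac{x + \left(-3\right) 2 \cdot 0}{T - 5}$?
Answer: $0$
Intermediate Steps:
$o{\left(x,T \right)} = \frac{x}{-5 + T}$ ($o{\left(x,T \right)} = \frac{x - 0}{-5 + T} = \frac{x + 0}{-5 + T} = \frac{x}{-5 + T}$)
$16 \cdot 2 o{\left(0,-4 \right)} \left(-59\right) = 16 \cdot 2 \frac{0}{-5 - 4} \left(-59\right) = 32 \frac{0}{-9} \left(-59\right) = 32 \cdot 0 \left(- \frac{1}{9}\right) \left(-59\right) = 32 \cdot 0 \left(-59\right) = 0 \left(-59\right) = 0$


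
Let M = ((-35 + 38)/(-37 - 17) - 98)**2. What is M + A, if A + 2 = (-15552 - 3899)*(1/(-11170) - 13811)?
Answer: 486128172103547/1809540 ≈ 2.6865e+8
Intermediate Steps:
M = 3115225/324 (M = (3/(-54) - 98)**2 = (3*(-1/54) - 98)**2 = (-1/18 - 98)**2 = (-1765/18)**2 = 3115225/324 ≈ 9614.9)
A = 3000683787481/11170 (A = -2 + (-15552 - 3899)*(1/(-11170) - 13811) = -2 - 19451*(-1/11170 - 13811) = -2 - 19451*(-154268871/11170) = -2 + 3000683809821/11170 = 3000683787481/11170 ≈ 2.6864e+8)
M + A = 3115225/324 + 3000683787481/11170 = 486128172103547/1809540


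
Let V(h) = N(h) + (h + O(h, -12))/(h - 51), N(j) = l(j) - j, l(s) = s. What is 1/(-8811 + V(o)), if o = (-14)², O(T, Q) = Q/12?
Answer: -29/255480 ≈ -0.00011351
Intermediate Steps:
O(T, Q) = Q/12 (O(T, Q) = Q*(1/12) = Q/12)
o = 196
N(j) = 0 (N(j) = j - j = 0)
V(h) = (-1 + h)/(-51 + h) (V(h) = 0 + (h + (1/12)*(-12))/(h - 51) = 0 + (h - 1)/(-51 + h) = 0 + (-1 + h)/(-51 + h) = (-1 + h)/(-51 + h))
1/(-8811 + V(o)) = 1/(-8811 + (-1 + 196)/(-51 + 196)) = 1/(-8811 + 195/145) = 1/(-8811 + (1/145)*195) = 1/(-8811 + 39/29) = 1/(-255480/29) = -29/255480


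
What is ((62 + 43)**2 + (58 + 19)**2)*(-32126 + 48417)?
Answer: 276197614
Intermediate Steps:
((62 + 43)**2 + (58 + 19)**2)*(-32126 + 48417) = (105**2 + 77**2)*16291 = (11025 + 5929)*16291 = 16954*16291 = 276197614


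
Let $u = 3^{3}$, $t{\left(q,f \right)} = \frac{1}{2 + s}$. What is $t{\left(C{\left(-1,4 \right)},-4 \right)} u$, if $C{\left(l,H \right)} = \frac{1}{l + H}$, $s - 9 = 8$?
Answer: $\frac{27}{19} \approx 1.4211$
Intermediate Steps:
$s = 17$ ($s = 9 + 8 = 17$)
$C{\left(l,H \right)} = \frac{1}{H + l}$
$t{\left(q,f \right)} = \frac{1}{19}$ ($t{\left(q,f \right)} = \frac{1}{2 + 17} = \frac{1}{19}$)
$u = 27$
$t{\left(C{\left(-1,4 \right)},-4 \right)} u = \frac{1}{19} \cdot 27 = \frac{27}{19}$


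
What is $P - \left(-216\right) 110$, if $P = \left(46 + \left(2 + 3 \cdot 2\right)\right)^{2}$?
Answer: $26676$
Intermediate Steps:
$P = 2916$ ($P = \left(46 + \left(2 + 6\right)\right)^{2} = \left(46 + 8\right)^{2} = 54^{2} = 2916$)
$P - \left(-216\right) 110 = 2916 - \left(-216\right) 110 = 2916 - -23760 = 2916 + 23760 = 26676$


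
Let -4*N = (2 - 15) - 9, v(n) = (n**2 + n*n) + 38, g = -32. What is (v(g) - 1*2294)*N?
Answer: -1144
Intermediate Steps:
v(n) = 38 + 2*n**2 (v(n) = (n**2 + n**2) + 38 = 2*n**2 + 38 = 38 + 2*n**2)
N = 11/2 (N = -((2 - 15) - 9)/4 = -(-13 - 9)/4 = -1/4*(-22) = 11/2 ≈ 5.5000)
(v(g) - 1*2294)*N = ((38 + 2*(-32)**2) - 1*2294)*(11/2) = ((38 + 2*1024) - 2294)*(11/2) = ((38 + 2048) - 2294)*(11/2) = (2086 - 2294)*(11/2) = -208*11/2 = -1144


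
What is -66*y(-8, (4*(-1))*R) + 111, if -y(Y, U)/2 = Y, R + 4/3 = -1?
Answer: -945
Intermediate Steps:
R = -7/3 (R = -4/3 - 1 = -7/3 ≈ -2.3333)
y(Y, U) = -2*Y
-66*y(-8, (4*(-1))*R) + 111 = -(-132)*(-8) + 111 = -66*16 + 111 = -1056 + 111 = -945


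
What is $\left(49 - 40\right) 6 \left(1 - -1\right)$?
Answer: $108$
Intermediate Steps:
$\left(49 - 40\right) 6 \left(1 - -1\right) = 9 \cdot 6 \left(1 + 1\right) = 9 \cdot 6 \cdot 2 = 9 \cdot 12 = 108$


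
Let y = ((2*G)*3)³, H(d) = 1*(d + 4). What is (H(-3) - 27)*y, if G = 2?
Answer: -44928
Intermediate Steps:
H(d) = 4 + d (H(d) = 1*(4 + d) = 4 + d)
y = 1728 (y = ((2*2)*3)³ = (4*3)³ = 12³ = 1728)
(H(-3) - 27)*y = ((4 - 3) - 27)*1728 = (1 - 27)*1728 = -26*1728 = -44928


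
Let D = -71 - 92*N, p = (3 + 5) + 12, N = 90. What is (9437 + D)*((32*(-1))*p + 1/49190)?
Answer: -17094508257/24595 ≈ -6.9504e+5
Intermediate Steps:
p = 20 (p = 8 + 12 = 20)
D = -8351 (D = -71 - 92*90 = -71 - 8280 = -8351)
(9437 + D)*((32*(-1))*p + 1/49190) = (9437 - 8351)*((32*(-1))*20 + 1/49190) = 1086*(-32*20 + 1/49190) = 1086*(-640 + 1/49190) = 1086*(-31481599/49190) = -17094508257/24595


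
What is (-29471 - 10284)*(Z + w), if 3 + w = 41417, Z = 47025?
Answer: -3515892445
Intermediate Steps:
w = 41414 (w = -3 + 41417 = 41414)
(-29471 - 10284)*(Z + w) = (-29471 - 10284)*(47025 + 41414) = -39755*88439 = -3515892445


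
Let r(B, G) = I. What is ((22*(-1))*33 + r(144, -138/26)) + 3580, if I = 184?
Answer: 3038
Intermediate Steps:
r(B, G) = 184
((22*(-1))*33 + r(144, -138/26)) + 3580 = ((22*(-1))*33 + 184) + 3580 = (-22*33 + 184) + 3580 = (-726 + 184) + 3580 = -542 + 3580 = 3038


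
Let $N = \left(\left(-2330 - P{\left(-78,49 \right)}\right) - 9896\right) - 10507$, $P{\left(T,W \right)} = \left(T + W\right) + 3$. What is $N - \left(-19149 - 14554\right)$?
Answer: $10996$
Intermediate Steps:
$P{\left(T,W \right)} = 3 + T + W$
$N = -22707$ ($N = \left(\left(-2330 - \left(3 - 78 + 49\right)\right) - 9896\right) - 10507 = \left(\left(-2330 - -26\right) - 9896\right) - 10507 = \left(\left(-2330 + 26\right) - 9896\right) - 10507 = \left(-2304 - 9896\right) - 10507 = -12200 - 10507 = -22707$)
$N - \left(-19149 - 14554\right) = -22707 - \left(-19149 - 14554\right) = -22707 - -33703 = -22707 + 33703 = 10996$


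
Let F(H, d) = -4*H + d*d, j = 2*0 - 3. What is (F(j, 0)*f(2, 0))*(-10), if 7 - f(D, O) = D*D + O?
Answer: -360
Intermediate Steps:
j = -3 (j = 0 - 3 = -3)
f(D, O) = 7 - O - D**2 (f(D, O) = 7 - (D*D + O) = 7 - (D**2 + O) = 7 - (O + D**2) = 7 + (-O - D**2) = 7 - O - D**2)
F(H, d) = d**2 - 4*H (F(H, d) = -4*H + d**2 = d**2 - 4*H)
(F(j, 0)*f(2, 0))*(-10) = ((0**2 - 4*(-3))*(7 - 1*0 - 1*2**2))*(-10) = ((0 + 12)*(7 + 0 - 1*4))*(-10) = (12*(7 + 0 - 4))*(-10) = (12*3)*(-10) = 36*(-10) = -360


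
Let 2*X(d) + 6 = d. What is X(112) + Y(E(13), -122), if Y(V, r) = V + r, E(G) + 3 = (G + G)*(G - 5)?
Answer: 136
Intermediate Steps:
X(d) = -3 + d/2
E(G) = -3 + 2*G*(-5 + G) (E(G) = -3 + (G + G)*(G - 5) = -3 + (2*G)*(-5 + G) = -3 + 2*G*(-5 + G))
X(112) + Y(E(13), -122) = (-3 + (½)*112) + ((-3 - 10*13 + 2*13²) - 122) = (-3 + 56) + ((-3 - 130 + 2*169) - 122) = 53 + ((-3 - 130 + 338) - 122) = 53 + (205 - 122) = 53 + 83 = 136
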